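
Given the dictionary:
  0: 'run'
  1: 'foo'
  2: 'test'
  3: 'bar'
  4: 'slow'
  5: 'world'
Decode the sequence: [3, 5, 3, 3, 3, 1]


Look up each index in the dictionary:
  3 -> 'bar'
  5 -> 'world'
  3 -> 'bar'
  3 -> 'bar'
  3 -> 'bar'
  1 -> 'foo'

Decoded: "bar world bar bar bar foo"


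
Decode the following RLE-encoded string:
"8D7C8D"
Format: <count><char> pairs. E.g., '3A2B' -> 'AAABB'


Expanding each <count><char> pair:
  8D -> 'DDDDDDDD'
  7C -> 'CCCCCCC'
  8D -> 'DDDDDDDD'

Decoded = DDDDDDDDCCCCCCCDDDDDDDD


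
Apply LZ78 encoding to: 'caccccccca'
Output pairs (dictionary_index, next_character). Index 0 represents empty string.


LZ78 encoding steps:
Dictionary: {0: ''}
Step 1: w='' (idx 0), next='c' -> output (0, 'c'), add 'c' as idx 1
Step 2: w='' (idx 0), next='a' -> output (0, 'a'), add 'a' as idx 2
Step 3: w='c' (idx 1), next='c' -> output (1, 'c'), add 'cc' as idx 3
Step 4: w='cc' (idx 3), next='c' -> output (3, 'c'), add 'ccc' as idx 4
Step 5: w='cc' (idx 3), next='a' -> output (3, 'a'), add 'cca' as idx 5


Encoded: [(0, 'c'), (0, 'a'), (1, 'c'), (3, 'c'), (3, 'a')]


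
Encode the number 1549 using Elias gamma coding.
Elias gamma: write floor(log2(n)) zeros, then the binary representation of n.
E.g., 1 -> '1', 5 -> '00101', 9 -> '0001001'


num_bits = floor(log2(1549)) + 1 = 11
leading_zeros = num_bits - 1 = 10
binary(1549) = 11000001101

Elias gamma(1549) = '0000000000' + '11000001101' = 000000000011000001101 (21 bits)


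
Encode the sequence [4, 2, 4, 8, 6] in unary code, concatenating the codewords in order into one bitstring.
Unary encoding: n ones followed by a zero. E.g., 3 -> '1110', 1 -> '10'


Encode each number as n ones followed by a terminating 0:
  4 -> 11110 (5 bits)
  2 -> 110 (3 bits)
  4 -> 11110 (5 bits)
  8 -> 111111110 (9 bits)
  6 -> 1111110 (7 bits)
Total length = 5 + 3 + 5 + 9 + 7 = 29 bits.

Unary([4, 2, 4, 8, 6]) = 11110110111101111111101111110 (29 bits)


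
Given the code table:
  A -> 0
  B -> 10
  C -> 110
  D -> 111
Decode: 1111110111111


Decoding:
111 -> D
111 -> D
0 -> A
111 -> D
111 -> D


Result: DDADD


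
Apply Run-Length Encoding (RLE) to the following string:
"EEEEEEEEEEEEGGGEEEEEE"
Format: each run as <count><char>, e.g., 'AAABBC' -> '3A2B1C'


Scanning runs left to right:
  i=0: run of 'E' x 12 -> '12E'
  i=12: run of 'G' x 3 -> '3G'
  i=15: run of 'E' x 6 -> '6E'

RLE = 12E3G6E


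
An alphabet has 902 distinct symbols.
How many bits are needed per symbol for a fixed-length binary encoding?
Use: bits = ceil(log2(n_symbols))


log2(902) = 9.817
Bracket: 2^9 = 512 < 902 <= 2^10 = 1024
So ceil(log2(902)) = 10

bits = ceil(log2(902)) = ceil(9.817) = 10 bits


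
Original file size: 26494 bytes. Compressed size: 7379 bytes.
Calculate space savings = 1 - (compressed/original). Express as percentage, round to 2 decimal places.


ratio = compressed/original = 7379/26494 = 0.278516
savings = 1 - ratio = 1 - 0.278516 = 0.721484
as a percentage: 0.721484 * 100 = 72.15%

Space savings = 1 - 7379/26494 = 72.15%


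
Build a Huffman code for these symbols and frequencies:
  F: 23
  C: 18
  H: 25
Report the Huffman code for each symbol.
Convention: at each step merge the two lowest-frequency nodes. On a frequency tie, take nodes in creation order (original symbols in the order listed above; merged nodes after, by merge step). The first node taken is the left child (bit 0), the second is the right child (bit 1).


Huffman tree construction:
Step 1: Merge C(18) + F(23) = 41
Step 2: Merge H(25) + (C+F)(41) = 66
Read each symbol's code off the tree from the root (left child = 0, right child = 1).

Codes:
  F: 11 (length 2)
  C: 10 (length 2)
  H: 0 (length 1)
Average code length: 107/66 = 1.6212 bits/symbol


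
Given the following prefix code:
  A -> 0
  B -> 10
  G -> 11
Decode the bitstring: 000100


Decoding step by step:
Bits 0 -> A
Bits 0 -> A
Bits 0 -> A
Bits 10 -> B
Bits 0 -> A


Decoded message: AAABA


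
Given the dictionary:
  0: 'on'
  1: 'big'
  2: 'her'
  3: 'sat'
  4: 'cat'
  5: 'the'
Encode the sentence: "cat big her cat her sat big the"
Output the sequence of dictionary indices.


Look up each word in the dictionary:
  'cat' -> 4
  'big' -> 1
  'her' -> 2
  'cat' -> 4
  'her' -> 2
  'sat' -> 3
  'big' -> 1
  'the' -> 5

Encoded: [4, 1, 2, 4, 2, 3, 1, 5]


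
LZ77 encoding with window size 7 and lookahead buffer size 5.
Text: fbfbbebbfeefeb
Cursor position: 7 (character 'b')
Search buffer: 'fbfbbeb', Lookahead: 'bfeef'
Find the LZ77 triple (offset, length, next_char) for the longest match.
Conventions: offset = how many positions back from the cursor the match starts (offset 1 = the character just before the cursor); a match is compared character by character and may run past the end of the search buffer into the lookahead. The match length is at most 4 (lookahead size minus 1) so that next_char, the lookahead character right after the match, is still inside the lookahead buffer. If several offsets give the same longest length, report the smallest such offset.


Try each offset into the search buffer:
  offset=1 (pos 6, char 'b'): match length 1
  offset=2 (pos 5, char 'e'): match length 0
  offset=3 (pos 4, char 'b'): match length 1
  offset=4 (pos 3, char 'b'): match length 1
  offset=5 (pos 2, char 'f'): match length 0
  offset=6 (pos 1, char 'b'): match length 2
  offset=7 (pos 0, char 'f'): match length 0
Longest match has length 2 at offset 6.
next_char = character at position 7 + 2 = 9 -> 'e'

Best match: offset=6, length=2 (matching 'bf' starting at position 1)
LZ77 triple: (6, 2, 'e')


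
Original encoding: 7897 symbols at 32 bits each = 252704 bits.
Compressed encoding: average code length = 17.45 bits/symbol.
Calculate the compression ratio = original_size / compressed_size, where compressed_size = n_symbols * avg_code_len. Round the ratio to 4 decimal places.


original_size = n_symbols * orig_bits = 7897 * 32 = 252704 bits
compressed_size = n_symbols * avg_code_len = 7897 * 17.45 = 137802.65 bits
ratio = original_size / compressed_size = 252704 / 137802.65 = 1.8338

Compression ratio = 1.8338


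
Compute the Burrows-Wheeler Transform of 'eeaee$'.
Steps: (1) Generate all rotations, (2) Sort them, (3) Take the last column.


Rotations (sorted):
  0: $eeaee -> last char: e
  1: aee$ee -> last char: e
  2: e$eeae -> last char: e
  3: eaee$e -> last char: e
  4: ee$eea -> last char: a
  5: eeaee$ -> last char: $


BWT = eeeea$


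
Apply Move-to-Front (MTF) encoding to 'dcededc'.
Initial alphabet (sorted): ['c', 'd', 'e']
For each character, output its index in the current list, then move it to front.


MTF encoding:
'd': index 1 in ['c', 'd', 'e'] -> ['d', 'c', 'e']
'c': index 1 in ['d', 'c', 'e'] -> ['c', 'd', 'e']
'e': index 2 in ['c', 'd', 'e'] -> ['e', 'c', 'd']
'd': index 2 in ['e', 'c', 'd'] -> ['d', 'e', 'c']
'e': index 1 in ['d', 'e', 'c'] -> ['e', 'd', 'c']
'd': index 1 in ['e', 'd', 'c'] -> ['d', 'e', 'c']
'c': index 2 in ['d', 'e', 'c'] -> ['c', 'd', 'e']


Output: [1, 1, 2, 2, 1, 1, 2]


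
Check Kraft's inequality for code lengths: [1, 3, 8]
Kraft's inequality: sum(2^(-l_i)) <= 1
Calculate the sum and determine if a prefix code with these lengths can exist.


Sum = 2^(-1) + 2^(-3) + 2^(-8)
    = 0.5 + 0.125 + 0.00390625
    = 161/256 = 0.62890625
Since 0.62890625 <= 1, Kraft's inequality IS satisfied.
A prefix code with these lengths CAN exist.

Kraft sum = 0.62890625. Satisfied.


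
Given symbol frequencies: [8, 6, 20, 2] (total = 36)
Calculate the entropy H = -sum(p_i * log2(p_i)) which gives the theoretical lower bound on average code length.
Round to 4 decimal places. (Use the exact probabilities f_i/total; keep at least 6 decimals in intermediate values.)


Per-symbol terms -p_i * log2(p_i) with p_i = f_i/36:
  p = 8/36 = 0.222222: log2(p) = -2.169925, -p*log2(p) = 0.482206
  p = 6/36 = 0.166667: log2(p) = -2.584963, -p*log2(p) = 0.430827
  p = 20/36 = 0.555556: log2(p) = -0.847997, -p*log2(p) = 0.471109
  p = 2/36 = 0.055556: log2(p) = -4.169925, -p*log2(p) = 0.231663
H = 0.482206 + 0.430827 + 0.471109 + 0.231663 = 1.615805

H = 1.6158 bits/symbol


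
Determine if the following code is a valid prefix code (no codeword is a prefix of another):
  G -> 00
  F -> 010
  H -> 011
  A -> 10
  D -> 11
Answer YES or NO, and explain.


Checking each pair (does one codeword prefix another?):
  G='00' vs F='010': no prefix
  G='00' vs H='011': no prefix
  G='00' vs A='10': no prefix
  G='00' vs D='11': no prefix
  F='010' vs G='00': no prefix
  F='010' vs H='011': no prefix
  F='010' vs A='10': no prefix
  F='010' vs D='11': no prefix
  H='011' vs G='00': no prefix
  H='011' vs F='010': no prefix
  H='011' vs A='10': no prefix
  H='011' vs D='11': no prefix
  A='10' vs G='00': no prefix
  A='10' vs F='010': no prefix
  A='10' vs H='011': no prefix
  A='10' vs D='11': no prefix
  D='11' vs G='00': no prefix
  D='11' vs F='010': no prefix
  D='11' vs H='011': no prefix
  D='11' vs A='10': no prefix
No violation found over all pairs.

YES -- this is a valid prefix code. No codeword is a prefix of any other codeword.


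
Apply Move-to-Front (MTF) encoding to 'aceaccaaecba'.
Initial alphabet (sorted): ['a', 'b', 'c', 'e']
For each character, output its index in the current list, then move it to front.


MTF encoding:
'a': index 0 in ['a', 'b', 'c', 'e'] -> ['a', 'b', 'c', 'e']
'c': index 2 in ['a', 'b', 'c', 'e'] -> ['c', 'a', 'b', 'e']
'e': index 3 in ['c', 'a', 'b', 'e'] -> ['e', 'c', 'a', 'b']
'a': index 2 in ['e', 'c', 'a', 'b'] -> ['a', 'e', 'c', 'b']
'c': index 2 in ['a', 'e', 'c', 'b'] -> ['c', 'a', 'e', 'b']
'c': index 0 in ['c', 'a', 'e', 'b'] -> ['c', 'a', 'e', 'b']
'a': index 1 in ['c', 'a', 'e', 'b'] -> ['a', 'c', 'e', 'b']
'a': index 0 in ['a', 'c', 'e', 'b'] -> ['a', 'c', 'e', 'b']
'e': index 2 in ['a', 'c', 'e', 'b'] -> ['e', 'a', 'c', 'b']
'c': index 2 in ['e', 'a', 'c', 'b'] -> ['c', 'e', 'a', 'b']
'b': index 3 in ['c', 'e', 'a', 'b'] -> ['b', 'c', 'e', 'a']
'a': index 3 in ['b', 'c', 'e', 'a'] -> ['a', 'b', 'c', 'e']


Output: [0, 2, 3, 2, 2, 0, 1, 0, 2, 2, 3, 3]


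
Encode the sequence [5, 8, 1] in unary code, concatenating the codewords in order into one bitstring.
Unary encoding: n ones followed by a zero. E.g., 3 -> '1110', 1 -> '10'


Encode each number as n ones followed by a terminating 0:
  5 -> 111110 (6 bits)
  8 -> 111111110 (9 bits)
  1 -> 10 (2 bits)
Total length = 6 + 9 + 2 = 17 bits.

Unary([5, 8, 1]) = 11111011111111010 (17 bits)


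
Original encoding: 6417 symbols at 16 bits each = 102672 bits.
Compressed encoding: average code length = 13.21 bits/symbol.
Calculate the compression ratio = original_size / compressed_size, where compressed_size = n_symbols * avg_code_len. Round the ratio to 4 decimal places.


original_size = n_symbols * orig_bits = 6417 * 16 = 102672 bits
compressed_size = n_symbols * avg_code_len = 6417 * 13.21 = 84768.57 bits
ratio = original_size / compressed_size = 102672 / 84768.57 = 1.2112

Compression ratio = 1.2112


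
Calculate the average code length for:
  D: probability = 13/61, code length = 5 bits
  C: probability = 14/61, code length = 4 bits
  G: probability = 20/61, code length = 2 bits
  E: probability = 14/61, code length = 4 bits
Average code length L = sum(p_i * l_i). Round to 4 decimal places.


Weighted contributions p_i * l_i:
  D: (13/61) * 5 = 65/61
  C: (14/61) * 4 = 56/61
  G: (20/61) * 2 = 40/61
  E: (14/61) * 4 = 56/61
Sum = (65 + 56 + 40 + 56)/61 = 217/61

L = 217/61 = 3.5574 bits/symbol


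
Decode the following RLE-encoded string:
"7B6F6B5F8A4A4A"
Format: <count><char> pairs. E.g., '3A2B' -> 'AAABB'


Expanding each <count><char> pair:
  7B -> 'BBBBBBB'
  6F -> 'FFFFFF'
  6B -> 'BBBBBB'
  5F -> 'FFFFF'
  8A -> 'AAAAAAAA'
  4A -> 'AAAA'
  4A -> 'AAAA'

Decoded = BBBBBBBFFFFFFBBBBBBFFFFFAAAAAAAAAAAAAAAA


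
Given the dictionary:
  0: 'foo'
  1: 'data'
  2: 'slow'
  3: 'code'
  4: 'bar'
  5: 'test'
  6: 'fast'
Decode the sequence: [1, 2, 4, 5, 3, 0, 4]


Look up each index in the dictionary:
  1 -> 'data'
  2 -> 'slow'
  4 -> 'bar'
  5 -> 'test'
  3 -> 'code'
  0 -> 'foo'
  4 -> 'bar'

Decoded: "data slow bar test code foo bar"


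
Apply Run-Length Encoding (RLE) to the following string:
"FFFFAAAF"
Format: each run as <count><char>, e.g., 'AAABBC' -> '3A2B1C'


Scanning runs left to right:
  i=0: run of 'F' x 4 -> '4F'
  i=4: run of 'A' x 3 -> '3A'
  i=7: run of 'F' x 1 -> '1F'

RLE = 4F3A1F


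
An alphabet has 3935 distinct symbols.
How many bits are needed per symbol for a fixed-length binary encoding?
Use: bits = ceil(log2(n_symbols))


log2(3935) = 11.9421
Bracket: 2^11 = 2048 < 3935 <= 2^12 = 4096
So ceil(log2(3935)) = 12

bits = ceil(log2(3935)) = ceil(11.9421) = 12 bits


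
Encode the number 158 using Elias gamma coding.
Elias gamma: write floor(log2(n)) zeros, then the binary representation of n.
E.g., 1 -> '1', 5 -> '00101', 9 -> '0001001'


num_bits = floor(log2(158)) + 1 = 8
leading_zeros = num_bits - 1 = 7
binary(158) = 10011110

Elias gamma(158) = '0000000' + '10011110' = 000000010011110 (15 bits)


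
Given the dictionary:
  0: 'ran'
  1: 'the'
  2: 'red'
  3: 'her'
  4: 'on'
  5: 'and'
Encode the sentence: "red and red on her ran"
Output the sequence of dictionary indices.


Look up each word in the dictionary:
  'red' -> 2
  'and' -> 5
  'red' -> 2
  'on' -> 4
  'her' -> 3
  'ran' -> 0

Encoded: [2, 5, 2, 4, 3, 0]


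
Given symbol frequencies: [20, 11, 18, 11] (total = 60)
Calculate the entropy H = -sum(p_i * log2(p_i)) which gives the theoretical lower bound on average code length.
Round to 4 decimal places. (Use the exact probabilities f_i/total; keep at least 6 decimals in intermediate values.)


Per-symbol terms -p_i * log2(p_i) with p_i = f_i/60:
  p = 20/60 = 0.333333: log2(p) = -1.584963, -p*log2(p) = 0.528321
  p = 11/60 = 0.183333: log2(p) = -2.447459, -p*log2(p) = 0.448701
  p = 18/60 = 0.300000: log2(p) = -1.736966, -p*log2(p) = 0.521090
  p = 11/60 = 0.183333: log2(p) = -2.447459, -p*log2(p) = 0.448701
H = 0.528321 + 0.448701 + 0.521090 + 0.448701 = 1.946813

H = 1.9468 bits/symbol


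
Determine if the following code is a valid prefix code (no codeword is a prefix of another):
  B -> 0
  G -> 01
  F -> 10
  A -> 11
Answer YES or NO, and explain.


Checking each pair (does one codeword prefix another?):
  B='0' vs G='01': prefix -- VIOLATION

NO -- this is NOT a valid prefix code. B (0) is a prefix of G (01).


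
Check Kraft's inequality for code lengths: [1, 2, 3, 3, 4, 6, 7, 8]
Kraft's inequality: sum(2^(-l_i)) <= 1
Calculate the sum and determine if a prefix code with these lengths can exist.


Sum = 2^(-1) + 2^(-2) + 2^(-3) + 2^(-3) + 2^(-4) + 2^(-6) + 2^(-7) + 2^(-8)
    = 0.5 + 0.25 + 0.125 + 0.125 + 0.0625 + 0.015625 + 0.0078125 + 0.00390625
    = 279/256 = 1.08984375
Since 1.08984375 > 1, Kraft's inequality is NOT satisfied.
A prefix code with these lengths CANNOT exist.

Kraft sum = 1.08984375. Not satisfied.


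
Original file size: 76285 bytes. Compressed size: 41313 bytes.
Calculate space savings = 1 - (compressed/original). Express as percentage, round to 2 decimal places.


ratio = compressed/original = 41313/76285 = 0.541561
savings = 1 - ratio = 1 - 0.541561 = 0.458439
as a percentage: 0.458439 * 100 = 45.84%

Space savings = 1 - 41313/76285 = 45.84%


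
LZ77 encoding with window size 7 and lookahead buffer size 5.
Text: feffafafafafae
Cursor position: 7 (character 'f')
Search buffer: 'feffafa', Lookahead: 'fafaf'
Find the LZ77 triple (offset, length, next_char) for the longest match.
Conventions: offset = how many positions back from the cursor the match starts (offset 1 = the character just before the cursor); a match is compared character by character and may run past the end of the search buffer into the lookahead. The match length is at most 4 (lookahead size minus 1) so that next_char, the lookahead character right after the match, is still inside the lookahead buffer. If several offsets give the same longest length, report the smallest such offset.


Try each offset into the search buffer:
  offset=1 (pos 6, char 'a'): match length 0
  offset=2 (pos 5, char 'f'): match length 4
  offset=3 (pos 4, char 'a'): match length 0
  offset=4 (pos 3, char 'f'): match length 4
  offset=5 (pos 2, char 'f'): match length 1
  offset=6 (pos 1, char 'e'): match length 0
  offset=7 (pos 0, char 'f'): match length 1
Longest match has length 4, found at offsets 2, 4; take the smallest, offset 2.
next_char = character at position 7 + 4 = 11 -> 'f'

Best match: offset=2, length=4 (matching 'fafa' starting at position 5)
LZ77 triple: (2, 4, 'f')


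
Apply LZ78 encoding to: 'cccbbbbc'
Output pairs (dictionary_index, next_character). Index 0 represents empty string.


LZ78 encoding steps:
Dictionary: {0: ''}
Step 1: w='' (idx 0), next='c' -> output (0, 'c'), add 'c' as idx 1
Step 2: w='c' (idx 1), next='c' -> output (1, 'c'), add 'cc' as idx 2
Step 3: w='' (idx 0), next='b' -> output (0, 'b'), add 'b' as idx 3
Step 4: w='b' (idx 3), next='b' -> output (3, 'b'), add 'bb' as idx 4
Step 5: w='b' (idx 3), next='c' -> output (3, 'c'), add 'bc' as idx 5


Encoded: [(0, 'c'), (1, 'c'), (0, 'b'), (3, 'b'), (3, 'c')]


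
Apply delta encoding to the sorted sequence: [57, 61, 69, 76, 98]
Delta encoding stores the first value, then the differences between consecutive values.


First value: 57
Deltas:
  61 - 57 = 4
  69 - 61 = 8
  76 - 69 = 7
  98 - 76 = 22


Delta encoded: [57, 4, 8, 7, 22]


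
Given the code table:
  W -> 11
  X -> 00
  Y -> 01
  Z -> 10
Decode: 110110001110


Decoding:
11 -> W
01 -> Y
10 -> Z
00 -> X
11 -> W
10 -> Z


Result: WYZXWZ


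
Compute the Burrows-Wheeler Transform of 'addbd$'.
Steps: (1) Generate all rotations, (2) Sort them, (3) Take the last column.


Rotations (sorted):
  0: $addbd -> last char: d
  1: addbd$ -> last char: $
  2: bd$add -> last char: d
  3: d$addb -> last char: b
  4: dbd$ad -> last char: d
  5: ddbd$a -> last char: a


BWT = d$dbda


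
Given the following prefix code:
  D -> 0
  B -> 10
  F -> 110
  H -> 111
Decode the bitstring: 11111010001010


Decoding step by step:
Bits 111 -> H
Bits 110 -> F
Bits 10 -> B
Bits 0 -> D
Bits 0 -> D
Bits 10 -> B
Bits 10 -> B


Decoded message: HFBDDBB


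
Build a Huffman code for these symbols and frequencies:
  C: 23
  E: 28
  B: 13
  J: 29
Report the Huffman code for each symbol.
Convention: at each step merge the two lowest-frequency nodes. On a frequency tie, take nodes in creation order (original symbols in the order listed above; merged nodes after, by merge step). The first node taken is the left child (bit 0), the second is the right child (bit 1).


Huffman tree construction:
Step 1: Merge B(13) + C(23) = 36
Step 2: Merge E(28) + J(29) = 57
Step 3: Merge (B+C)(36) + (E+J)(57) = 93
Read each symbol's code off the tree from the root (left child = 0, right child = 1).

Codes:
  C: 01 (length 2)
  E: 10 (length 2)
  B: 00 (length 2)
  J: 11 (length 2)
Average code length: 186/93 = 2.0000 bits/symbol


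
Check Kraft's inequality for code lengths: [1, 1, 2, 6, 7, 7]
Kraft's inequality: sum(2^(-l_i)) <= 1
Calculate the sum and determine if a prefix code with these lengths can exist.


Sum = 2^(-1) + 2^(-1) + 2^(-2) + 2^(-6) + 2^(-7) + 2^(-7)
    = 0.5 + 0.5 + 0.25 + 0.015625 + 0.0078125 + 0.0078125
    = 164/128 = 1.28125
Since 1.28125 > 1, Kraft's inequality is NOT satisfied.
A prefix code with these lengths CANNOT exist.

Kraft sum = 1.28125. Not satisfied.


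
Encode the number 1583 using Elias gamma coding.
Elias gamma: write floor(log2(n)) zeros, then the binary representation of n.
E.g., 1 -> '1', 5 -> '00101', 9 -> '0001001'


num_bits = floor(log2(1583)) + 1 = 11
leading_zeros = num_bits - 1 = 10
binary(1583) = 11000101111

Elias gamma(1583) = '0000000000' + '11000101111' = 000000000011000101111 (21 bits)


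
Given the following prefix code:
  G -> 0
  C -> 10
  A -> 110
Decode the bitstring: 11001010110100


Decoding step by step:
Bits 110 -> A
Bits 0 -> G
Bits 10 -> C
Bits 10 -> C
Bits 110 -> A
Bits 10 -> C
Bits 0 -> G


Decoded message: AGCCACG


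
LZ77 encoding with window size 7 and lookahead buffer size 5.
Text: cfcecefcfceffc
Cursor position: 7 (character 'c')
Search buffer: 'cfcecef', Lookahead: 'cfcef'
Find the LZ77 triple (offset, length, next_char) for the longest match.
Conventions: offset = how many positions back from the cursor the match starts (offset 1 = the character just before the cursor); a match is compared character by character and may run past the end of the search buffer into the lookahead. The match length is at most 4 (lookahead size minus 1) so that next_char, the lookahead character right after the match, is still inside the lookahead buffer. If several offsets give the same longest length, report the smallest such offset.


Try each offset into the search buffer:
  offset=1 (pos 6, char 'f'): match length 0
  offset=2 (pos 5, char 'e'): match length 0
  offset=3 (pos 4, char 'c'): match length 1
  offset=4 (pos 3, char 'e'): match length 0
  offset=5 (pos 2, char 'c'): match length 1
  offset=6 (pos 1, char 'f'): match length 0
  offset=7 (pos 0, char 'c'): match length 4
Longest match has length 4 at offset 7.
next_char = character at position 7 + 4 = 11 -> 'f'

Best match: offset=7, length=4 (matching 'cfce' starting at position 0)
LZ77 triple: (7, 4, 'f')


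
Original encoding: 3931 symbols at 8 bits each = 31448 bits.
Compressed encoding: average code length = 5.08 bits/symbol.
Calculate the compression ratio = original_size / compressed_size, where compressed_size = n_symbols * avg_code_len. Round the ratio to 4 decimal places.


original_size = n_symbols * orig_bits = 3931 * 8 = 31448 bits
compressed_size = n_symbols * avg_code_len = 3931 * 5.08 = 19969.48 bits
ratio = original_size / compressed_size = 31448 / 19969.48 = 1.5748

Compression ratio = 1.5748


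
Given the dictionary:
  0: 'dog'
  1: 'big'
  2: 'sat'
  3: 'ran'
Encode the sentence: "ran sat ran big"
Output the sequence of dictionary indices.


Look up each word in the dictionary:
  'ran' -> 3
  'sat' -> 2
  'ran' -> 3
  'big' -> 1

Encoded: [3, 2, 3, 1]


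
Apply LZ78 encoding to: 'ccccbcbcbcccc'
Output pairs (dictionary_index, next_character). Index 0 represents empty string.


LZ78 encoding steps:
Dictionary: {0: ''}
Step 1: w='' (idx 0), next='c' -> output (0, 'c'), add 'c' as idx 1
Step 2: w='c' (idx 1), next='c' -> output (1, 'c'), add 'cc' as idx 2
Step 3: w='c' (idx 1), next='b' -> output (1, 'b'), add 'cb' as idx 3
Step 4: w='cb' (idx 3), next='c' -> output (3, 'c'), add 'cbc' as idx 4
Step 5: w='' (idx 0), next='b' -> output (0, 'b'), add 'b' as idx 5
Step 6: w='cc' (idx 2), next='c' -> output (2, 'c'), add 'ccc' as idx 6
Step 7: w='c' (idx 1), end of input -> output (1, '')


Encoded: [(0, 'c'), (1, 'c'), (1, 'b'), (3, 'c'), (0, 'b'), (2, 'c'), (1, '')]


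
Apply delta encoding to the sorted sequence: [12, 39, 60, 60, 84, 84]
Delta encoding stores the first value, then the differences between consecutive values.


First value: 12
Deltas:
  39 - 12 = 27
  60 - 39 = 21
  60 - 60 = 0
  84 - 60 = 24
  84 - 84 = 0


Delta encoded: [12, 27, 21, 0, 24, 0]


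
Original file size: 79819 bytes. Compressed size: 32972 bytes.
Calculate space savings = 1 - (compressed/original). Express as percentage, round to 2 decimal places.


ratio = compressed/original = 32972/79819 = 0.413085
savings = 1 - ratio = 1 - 0.413085 = 0.586915
as a percentage: 0.586915 * 100 = 58.69%

Space savings = 1 - 32972/79819 = 58.69%


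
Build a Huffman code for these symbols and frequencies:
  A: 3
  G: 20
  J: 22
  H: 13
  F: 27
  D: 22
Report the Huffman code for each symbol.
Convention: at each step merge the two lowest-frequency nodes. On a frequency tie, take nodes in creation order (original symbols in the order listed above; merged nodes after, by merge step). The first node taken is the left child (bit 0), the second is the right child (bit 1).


Huffman tree construction:
Step 1: Merge A(3) + H(13) = 16
Step 2: Merge (A+H)(16) + G(20) = 36
Step 3: Merge J(22) + D(22) = 44
Step 4: Merge F(27) + ((A+H)+G)(36) = 63
Step 5: Merge (J+D)(44) + (F+((A+H)+G))(63) = 107
Read each symbol's code off the tree from the root (left child = 0, right child = 1).

Codes:
  A: 1100 (length 4)
  G: 111 (length 3)
  J: 00 (length 2)
  H: 1101 (length 4)
  F: 10 (length 2)
  D: 01 (length 2)
Average code length: 266/107 = 2.4860 bits/symbol


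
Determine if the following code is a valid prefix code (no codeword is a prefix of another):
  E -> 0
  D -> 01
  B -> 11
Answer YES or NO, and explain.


Checking each pair (does one codeword prefix another?):
  E='0' vs D='01': prefix -- VIOLATION

NO -- this is NOT a valid prefix code. E (0) is a prefix of D (01).


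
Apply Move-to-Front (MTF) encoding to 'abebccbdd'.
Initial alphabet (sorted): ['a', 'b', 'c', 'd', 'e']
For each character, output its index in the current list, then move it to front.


MTF encoding:
'a': index 0 in ['a', 'b', 'c', 'd', 'e'] -> ['a', 'b', 'c', 'd', 'e']
'b': index 1 in ['a', 'b', 'c', 'd', 'e'] -> ['b', 'a', 'c', 'd', 'e']
'e': index 4 in ['b', 'a', 'c', 'd', 'e'] -> ['e', 'b', 'a', 'c', 'd']
'b': index 1 in ['e', 'b', 'a', 'c', 'd'] -> ['b', 'e', 'a', 'c', 'd']
'c': index 3 in ['b', 'e', 'a', 'c', 'd'] -> ['c', 'b', 'e', 'a', 'd']
'c': index 0 in ['c', 'b', 'e', 'a', 'd'] -> ['c', 'b', 'e', 'a', 'd']
'b': index 1 in ['c', 'b', 'e', 'a', 'd'] -> ['b', 'c', 'e', 'a', 'd']
'd': index 4 in ['b', 'c', 'e', 'a', 'd'] -> ['d', 'b', 'c', 'e', 'a']
'd': index 0 in ['d', 'b', 'c', 'e', 'a'] -> ['d', 'b', 'c', 'e', 'a']


Output: [0, 1, 4, 1, 3, 0, 1, 4, 0]


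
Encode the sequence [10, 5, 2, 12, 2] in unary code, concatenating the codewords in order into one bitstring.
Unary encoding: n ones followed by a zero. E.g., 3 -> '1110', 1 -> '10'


Encode each number as n ones followed by a terminating 0:
  10 -> 11111111110 (11 bits)
  5 -> 111110 (6 bits)
  2 -> 110 (3 bits)
  12 -> 1111111111110 (13 bits)
  2 -> 110 (3 bits)
Total length = 11 + 6 + 3 + 13 + 3 = 36 bits.

Unary([10, 5, 2, 12, 2]) = 111111111101111101101111111111110110 (36 bits)


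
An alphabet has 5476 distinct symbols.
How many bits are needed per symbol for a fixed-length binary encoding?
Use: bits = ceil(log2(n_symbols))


log2(5476) = 12.4189
Bracket: 2^12 = 4096 < 5476 <= 2^13 = 8192
So ceil(log2(5476)) = 13

bits = ceil(log2(5476)) = ceil(12.4189) = 13 bits


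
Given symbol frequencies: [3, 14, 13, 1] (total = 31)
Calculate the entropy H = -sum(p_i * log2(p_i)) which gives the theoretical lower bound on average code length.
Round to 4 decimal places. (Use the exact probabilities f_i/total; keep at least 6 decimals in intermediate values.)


Per-symbol terms -p_i * log2(p_i) with p_i = f_i/31:
  p = 3/31 = 0.096774: log2(p) = -3.369234, -p*log2(p) = 0.326055
  p = 14/31 = 0.451613: log2(p) = -1.146841, -p*log2(p) = 0.517928
  p = 13/31 = 0.419355: log2(p) = -1.253757, -p*log2(p) = 0.525769
  p = 1/31 = 0.032258: log2(p) = -4.954196, -p*log2(p) = 0.159813
H = 0.326055 + 0.517928 + 0.525769 + 0.159813 = 1.529565

H = 1.5296 bits/symbol


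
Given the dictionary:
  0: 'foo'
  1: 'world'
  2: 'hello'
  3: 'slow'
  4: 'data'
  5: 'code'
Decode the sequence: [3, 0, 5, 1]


Look up each index in the dictionary:
  3 -> 'slow'
  0 -> 'foo'
  5 -> 'code'
  1 -> 'world'

Decoded: "slow foo code world"


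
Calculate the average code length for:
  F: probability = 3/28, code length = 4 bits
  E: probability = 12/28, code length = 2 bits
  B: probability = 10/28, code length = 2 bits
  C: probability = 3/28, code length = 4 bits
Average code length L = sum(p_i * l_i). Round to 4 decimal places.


Weighted contributions p_i * l_i:
  F: (3/28) * 4 = 12/28
  E: (12/28) * 2 = 24/28
  B: (10/28) * 2 = 20/28
  C: (3/28) * 4 = 12/28
Sum = (12 + 24 + 20 + 12)/28 = 68/28

L = 68/28 = 2.4286 bits/symbol


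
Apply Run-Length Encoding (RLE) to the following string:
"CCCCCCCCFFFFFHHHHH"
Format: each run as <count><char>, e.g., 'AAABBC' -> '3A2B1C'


Scanning runs left to right:
  i=0: run of 'C' x 8 -> '8C'
  i=8: run of 'F' x 5 -> '5F'
  i=13: run of 'H' x 5 -> '5H'

RLE = 8C5F5H


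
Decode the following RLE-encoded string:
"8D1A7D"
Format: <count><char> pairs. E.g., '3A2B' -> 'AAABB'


Expanding each <count><char> pair:
  8D -> 'DDDDDDDD'
  1A -> 'A'
  7D -> 'DDDDDDD'

Decoded = DDDDDDDDADDDDDDD


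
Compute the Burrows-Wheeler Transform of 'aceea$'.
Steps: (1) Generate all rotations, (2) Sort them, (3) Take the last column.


Rotations (sorted):
  0: $aceea -> last char: a
  1: a$acee -> last char: e
  2: aceea$ -> last char: $
  3: ceea$a -> last char: a
  4: ea$ace -> last char: e
  5: eea$ac -> last char: c


BWT = ae$aec


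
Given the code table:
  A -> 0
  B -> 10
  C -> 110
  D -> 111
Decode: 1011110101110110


Decoding:
10 -> B
111 -> D
10 -> B
10 -> B
111 -> D
0 -> A
110 -> C


Result: BDBBDAC


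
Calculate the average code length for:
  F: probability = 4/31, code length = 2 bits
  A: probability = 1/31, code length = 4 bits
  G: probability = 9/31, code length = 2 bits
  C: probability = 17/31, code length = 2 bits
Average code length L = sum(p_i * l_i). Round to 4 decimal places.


Weighted contributions p_i * l_i:
  F: (4/31) * 2 = 8/31
  A: (1/31) * 4 = 4/31
  G: (9/31) * 2 = 18/31
  C: (17/31) * 2 = 34/31
Sum = (8 + 4 + 18 + 34)/31 = 64/31

L = 64/31 = 2.0645 bits/symbol


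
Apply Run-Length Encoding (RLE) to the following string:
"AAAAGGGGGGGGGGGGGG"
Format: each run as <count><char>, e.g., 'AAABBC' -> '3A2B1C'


Scanning runs left to right:
  i=0: run of 'A' x 4 -> '4A'
  i=4: run of 'G' x 14 -> '14G'

RLE = 4A14G


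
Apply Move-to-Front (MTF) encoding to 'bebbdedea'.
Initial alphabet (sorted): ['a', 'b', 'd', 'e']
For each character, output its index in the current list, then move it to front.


MTF encoding:
'b': index 1 in ['a', 'b', 'd', 'e'] -> ['b', 'a', 'd', 'e']
'e': index 3 in ['b', 'a', 'd', 'e'] -> ['e', 'b', 'a', 'd']
'b': index 1 in ['e', 'b', 'a', 'd'] -> ['b', 'e', 'a', 'd']
'b': index 0 in ['b', 'e', 'a', 'd'] -> ['b', 'e', 'a', 'd']
'd': index 3 in ['b', 'e', 'a', 'd'] -> ['d', 'b', 'e', 'a']
'e': index 2 in ['d', 'b', 'e', 'a'] -> ['e', 'd', 'b', 'a']
'd': index 1 in ['e', 'd', 'b', 'a'] -> ['d', 'e', 'b', 'a']
'e': index 1 in ['d', 'e', 'b', 'a'] -> ['e', 'd', 'b', 'a']
'a': index 3 in ['e', 'd', 'b', 'a'] -> ['a', 'e', 'd', 'b']


Output: [1, 3, 1, 0, 3, 2, 1, 1, 3]


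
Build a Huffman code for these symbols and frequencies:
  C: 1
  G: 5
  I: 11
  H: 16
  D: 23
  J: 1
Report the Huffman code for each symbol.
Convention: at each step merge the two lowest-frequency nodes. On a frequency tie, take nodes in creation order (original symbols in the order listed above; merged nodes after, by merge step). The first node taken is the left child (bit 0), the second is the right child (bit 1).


Huffman tree construction:
Step 1: Merge C(1) + J(1) = 2
Step 2: Merge (C+J)(2) + G(5) = 7
Step 3: Merge ((C+J)+G)(7) + I(11) = 18
Step 4: Merge H(16) + (((C+J)+G)+I)(18) = 34
Step 5: Merge D(23) + (H+(((C+J)+G)+I))(34) = 57
Read each symbol's code off the tree from the root (left child = 0, right child = 1).

Codes:
  C: 11000 (length 5)
  G: 1101 (length 4)
  I: 111 (length 3)
  H: 10 (length 2)
  D: 0 (length 1)
  J: 11001 (length 5)
Average code length: 118/57 = 2.0702 bits/symbol


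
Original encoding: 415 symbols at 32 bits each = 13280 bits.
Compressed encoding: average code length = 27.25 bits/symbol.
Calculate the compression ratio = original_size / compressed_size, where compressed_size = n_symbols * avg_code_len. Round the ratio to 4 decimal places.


original_size = n_symbols * orig_bits = 415 * 32 = 13280 bits
compressed_size = n_symbols * avg_code_len = 415 * 27.25 = 11308.75 bits
ratio = original_size / compressed_size = 13280 / 11308.75 = 1.1743

Compression ratio = 1.1743


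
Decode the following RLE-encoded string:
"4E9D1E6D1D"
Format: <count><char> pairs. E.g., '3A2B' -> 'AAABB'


Expanding each <count><char> pair:
  4E -> 'EEEE'
  9D -> 'DDDDDDDDD'
  1E -> 'E'
  6D -> 'DDDDDD'
  1D -> 'D'

Decoded = EEEEDDDDDDDDDEDDDDDDD


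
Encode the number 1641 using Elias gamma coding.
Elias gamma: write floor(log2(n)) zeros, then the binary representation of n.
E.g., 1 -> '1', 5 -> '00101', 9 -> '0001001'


num_bits = floor(log2(1641)) + 1 = 11
leading_zeros = num_bits - 1 = 10
binary(1641) = 11001101001

Elias gamma(1641) = '0000000000' + '11001101001' = 000000000011001101001 (21 bits)


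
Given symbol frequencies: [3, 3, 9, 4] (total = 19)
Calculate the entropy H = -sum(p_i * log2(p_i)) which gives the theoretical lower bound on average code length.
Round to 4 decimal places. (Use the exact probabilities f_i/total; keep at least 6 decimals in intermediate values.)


Per-symbol terms -p_i * log2(p_i) with p_i = f_i/19:
  p = 3/19 = 0.157895: log2(p) = -2.662965, -p*log2(p) = 0.420468
  p = 3/19 = 0.157895: log2(p) = -2.662965, -p*log2(p) = 0.420468
  p = 9/19 = 0.473684: log2(p) = -1.078003, -p*log2(p) = 0.510633
  p = 4/19 = 0.210526: log2(p) = -2.247928, -p*log2(p) = 0.473248
H = 0.420468 + 0.420468 + 0.510633 + 0.473248 = 1.824817

H = 1.8248 bits/symbol


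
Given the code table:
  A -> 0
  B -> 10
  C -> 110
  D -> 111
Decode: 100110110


Decoding:
10 -> B
0 -> A
110 -> C
110 -> C


Result: BACC


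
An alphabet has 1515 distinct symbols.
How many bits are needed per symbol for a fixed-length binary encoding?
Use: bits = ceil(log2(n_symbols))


log2(1515) = 10.5651
Bracket: 2^10 = 1024 < 1515 <= 2^11 = 2048
So ceil(log2(1515)) = 11

bits = ceil(log2(1515)) = ceil(10.5651) = 11 bits


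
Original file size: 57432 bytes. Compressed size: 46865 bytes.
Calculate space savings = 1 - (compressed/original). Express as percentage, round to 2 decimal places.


ratio = compressed/original = 46865/57432 = 0.816008
savings = 1 - ratio = 1 - 0.816008 = 0.183992
as a percentage: 0.183992 * 100 = 18.4%

Space savings = 1 - 46865/57432 = 18.4%


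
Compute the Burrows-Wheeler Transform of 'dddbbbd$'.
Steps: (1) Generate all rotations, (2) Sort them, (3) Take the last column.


Rotations (sorted):
  0: $dddbbbd -> last char: d
  1: bbbd$ddd -> last char: d
  2: bbd$dddb -> last char: b
  3: bd$dddbb -> last char: b
  4: d$dddbbb -> last char: b
  5: dbbbd$dd -> last char: d
  6: ddbbbd$d -> last char: d
  7: dddbbbd$ -> last char: $


BWT = ddbbbdd$


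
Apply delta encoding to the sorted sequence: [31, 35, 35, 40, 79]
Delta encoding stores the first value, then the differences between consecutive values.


First value: 31
Deltas:
  35 - 31 = 4
  35 - 35 = 0
  40 - 35 = 5
  79 - 40 = 39


Delta encoded: [31, 4, 0, 5, 39]


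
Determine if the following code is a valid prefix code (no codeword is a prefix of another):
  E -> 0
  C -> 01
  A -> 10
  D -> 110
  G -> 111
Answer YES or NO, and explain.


Checking each pair (does one codeword prefix another?):
  E='0' vs C='01': prefix -- VIOLATION

NO -- this is NOT a valid prefix code. E (0) is a prefix of C (01).


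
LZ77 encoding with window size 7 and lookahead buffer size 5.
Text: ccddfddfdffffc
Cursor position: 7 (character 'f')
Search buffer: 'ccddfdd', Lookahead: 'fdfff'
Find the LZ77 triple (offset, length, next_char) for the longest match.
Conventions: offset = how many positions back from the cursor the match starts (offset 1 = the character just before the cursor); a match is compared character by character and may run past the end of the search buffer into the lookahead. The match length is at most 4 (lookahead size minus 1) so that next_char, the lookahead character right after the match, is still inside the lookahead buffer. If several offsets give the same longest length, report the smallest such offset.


Try each offset into the search buffer:
  offset=1 (pos 6, char 'd'): match length 0
  offset=2 (pos 5, char 'd'): match length 0
  offset=3 (pos 4, char 'f'): match length 2
  offset=4 (pos 3, char 'd'): match length 0
  offset=5 (pos 2, char 'd'): match length 0
  offset=6 (pos 1, char 'c'): match length 0
  offset=7 (pos 0, char 'c'): match length 0
Longest match has length 2 at offset 3.
next_char = character at position 7 + 2 = 9 -> 'f'

Best match: offset=3, length=2 (matching 'fd' starting at position 4)
LZ77 triple: (3, 2, 'f')


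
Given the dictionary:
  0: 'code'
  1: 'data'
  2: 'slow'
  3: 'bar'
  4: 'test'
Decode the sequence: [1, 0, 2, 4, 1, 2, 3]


Look up each index in the dictionary:
  1 -> 'data'
  0 -> 'code'
  2 -> 'slow'
  4 -> 'test'
  1 -> 'data'
  2 -> 'slow'
  3 -> 'bar'

Decoded: "data code slow test data slow bar"


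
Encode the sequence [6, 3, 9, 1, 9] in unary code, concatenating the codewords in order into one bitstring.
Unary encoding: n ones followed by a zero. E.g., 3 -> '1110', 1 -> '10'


Encode each number as n ones followed by a terminating 0:
  6 -> 1111110 (7 bits)
  3 -> 1110 (4 bits)
  9 -> 1111111110 (10 bits)
  1 -> 10 (2 bits)
  9 -> 1111111110 (10 bits)
Total length = 7 + 4 + 10 + 2 + 10 = 33 bits.

Unary([6, 3, 9, 1, 9]) = 111111011101111111110101111111110 (33 bits)


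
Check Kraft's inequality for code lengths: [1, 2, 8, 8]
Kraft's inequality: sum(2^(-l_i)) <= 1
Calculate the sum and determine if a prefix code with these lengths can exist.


Sum = 2^(-1) + 2^(-2) + 2^(-8) + 2^(-8)
    = 0.5 + 0.25 + 0.00390625 + 0.00390625
    = 194/256 = 0.7578125
Since 0.7578125 <= 1, Kraft's inequality IS satisfied.
A prefix code with these lengths CAN exist.

Kraft sum = 0.7578125. Satisfied.


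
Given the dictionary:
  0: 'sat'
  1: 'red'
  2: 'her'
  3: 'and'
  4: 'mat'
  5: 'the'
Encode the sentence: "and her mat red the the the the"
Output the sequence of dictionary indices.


Look up each word in the dictionary:
  'and' -> 3
  'her' -> 2
  'mat' -> 4
  'red' -> 1
  'the' -> 5
  'the' -> 5
  'the' -> 5
  'the' -> 5

Encoded: [3, 2, 4, 1, 5, 5, 5, 5]


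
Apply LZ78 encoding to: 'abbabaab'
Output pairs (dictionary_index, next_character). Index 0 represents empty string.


LZ78 encoding steps:
Dictionary: {0: ''}
Step 1: w='' (idx 0), next='a' -> output (0, 'a'), add 'a' as idx 1
Step 2: w='' (idx 0), next='b' -> output (0, 'b'), add 'b' as idx 2
Step 3: w='b' (idx 2), next='a' -> output (2, 'a'), add 'ba' as idx 3
Step 4: w='ba' (idx 3), next='a' -> output (3, 'a'), add 'baa' as idx 4
Step 5: w='b' (idx 2), end of input -> output (2, '')


Encoded: [(0, 'a'), (0, 'b'), (2, 'a'), (3, 'a'), (2, '')]


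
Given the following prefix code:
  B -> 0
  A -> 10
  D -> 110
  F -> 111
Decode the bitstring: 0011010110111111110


Decoding step by step:
Bits 0 -> B
Bits 0 -> B
Bits 110 -> D
Bits 10 -> A
Bits 110 -> D
Bits 111 -> F
Bits 111 -> F
Bits 110 -> D


Decoded message: BBDADFFD


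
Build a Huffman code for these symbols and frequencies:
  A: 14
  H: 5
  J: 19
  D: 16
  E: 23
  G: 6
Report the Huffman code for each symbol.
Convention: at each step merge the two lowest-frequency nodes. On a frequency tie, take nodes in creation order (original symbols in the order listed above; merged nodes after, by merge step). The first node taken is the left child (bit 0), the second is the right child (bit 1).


Huffman tree construction:
Step 1: Merge H(5) + G(6) = 11
Step 2: Merge (H+G)(11) + A(14) = 25
Step 3: Merge D(16) + J(19) = 35
Step 4: Merge E(23) + ((H+G)+A)(25) = 48
Step 5: Merge (D+J)(35) + (E+((H+G)+A))(48) = 83
Read each symbol's code off the tree from the root (left child = 0, right child = 1).

Codes:
  A: 111 (length 3)
  H: 1100 (length 4)
  J: 01 (length 2)
  D: 00 (length 2)
  E: 10 (length 2)
  G: 1101 (length 4)
Average code length: 202/83 = 2.4337 bits/symbol


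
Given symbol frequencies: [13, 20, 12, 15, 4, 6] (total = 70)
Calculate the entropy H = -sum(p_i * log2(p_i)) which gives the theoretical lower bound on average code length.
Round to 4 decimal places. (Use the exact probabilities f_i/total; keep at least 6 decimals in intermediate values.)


Per-symbol terms -p_i * log2(p_i) with p_i = f_i/70:
  p = 13/70 = 0.185714: log2(p) = -2.428843, -p*log2(p) = 0.451071
  p = 20/70 = 0.285714: log2(p) = -1.807355, -p*log2(p) = 0.516387
  p = 12/70 = 0.171429: log2(p) = -2.544321, -p*log2(p) = 0.436169
  p = 15/70 = 0.214286: log2(p) = -2.222392, -p*log2(p) = 0.476227
  p = 4/70 = 0.057143: log2(p) = -4.129283, -p*log2(p) = 0.235959
  p = 6/70 = 0.085714: log2(p) = -3.544321, -p*log2(p) = 0.303799
H = 0.451071 + 0.516387 + 0.436169 + 0.476227 + 0.235959 + 0.303799 = 2.419612

H = 2.4196 bits/symbol
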